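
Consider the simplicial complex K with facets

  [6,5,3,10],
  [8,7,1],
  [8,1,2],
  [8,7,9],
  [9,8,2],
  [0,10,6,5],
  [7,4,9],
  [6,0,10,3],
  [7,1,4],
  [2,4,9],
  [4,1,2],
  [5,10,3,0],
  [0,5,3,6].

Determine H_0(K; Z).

K has 11 vertices, 22 edges, 18 triangles, 5 3-simplices.
rank ∂_0 = 0, rank ∂_1 = 9 ⇒ b_0 = 11 − 0 − 9 = 2; all invariant factors of ∂_1 are 1 so no torsion. So H_0 = Z^2.

H_0 = Z^2.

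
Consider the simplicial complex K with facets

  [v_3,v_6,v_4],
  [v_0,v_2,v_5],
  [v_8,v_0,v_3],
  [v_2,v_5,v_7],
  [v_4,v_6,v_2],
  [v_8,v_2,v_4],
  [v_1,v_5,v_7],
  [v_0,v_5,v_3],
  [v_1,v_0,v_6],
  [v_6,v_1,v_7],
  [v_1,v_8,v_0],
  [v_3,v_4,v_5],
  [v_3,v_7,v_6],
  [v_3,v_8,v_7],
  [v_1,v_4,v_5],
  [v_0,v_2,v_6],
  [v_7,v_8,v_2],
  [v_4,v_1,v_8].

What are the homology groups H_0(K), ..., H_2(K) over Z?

H_0 = Z,  H_1 = Z^2,  H_2 = Z.

Take the total order v_0 < v_1 < v_2 < v_3 < v_4 < v_5 < v_6 < v_7 < v_8 on the vertex set. Then K (dimension 2) consists of the simplices:

  0-simplices (9): [v_0], [v_1], [v_2], [v_3], [v_4], [v_5], [v_6], [v_7], [v_8]
  1-simplices (27): (27 of them)
  2-simplices (18): (18 of them)

so the chain groups are C_0 ≅ Z^9, C_1 ≅ Z^27, C_2 ≅ Z^18.

The boundary map ∂_1: C_1 → C_0 is given by ∂[p,q] = [q] − [p]. For instance
  ∂[v_1,v_4] = [v_4] − [v_1].
The resulting 9×27 matrix has rank 8, and its Smith normal form has invariant factors (1,1,1,1,1,1,1,1).

∂_2: C_2 → C_1 sends each 2-simplex [p,q,r] to [q,r] − [p,r] + [p,q]. For instance
  ∂[v_1,v_5,v_7] = [v_5,v_7] − [v_1,v_7] + [v_1,v_5],
  ∂[v_0,v_3,v_5] = [v_3,v_5] − [v_0,v_5] + [v_0,v_3].
The resulting 27×18 matrix has rank 17, and its Smith normal form has invariant factors (1,1,1,1,1,1,1,1,1,1,1,1,1,1,1,1,1).

Now H_k = ker ∂_k / im ∂_{k+1}, so:

  H_0: rank C_0 − rank ∂_1 = 9 − 8 = 1, and the invariant factors of ∂_1 are all 1, so H_0 ≅ Z.
  H_1: rank ker ∂_1 − rank ∂_2 = (27 − 8) − 17 = 2, and the invariant factors of ∂_2 are all 1, so H_1 ≅ Z^2.
  H_2: rank ker ∂_2 − rank ∂_3 = (18 − 17) − 0 = 1, and there is no ∂_3, so H_2 ≅ Z.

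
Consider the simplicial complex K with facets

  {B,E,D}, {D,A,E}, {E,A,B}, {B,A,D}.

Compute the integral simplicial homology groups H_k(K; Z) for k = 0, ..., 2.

H_0 = Z,  H_1 = 0,  H_2 = Z.

Fix the vertex order A < B < D < E and write every simplex with vertices in increasing order. Then dim K = 2 and the simplices of K are:

  0-simplices (4): A, B, D, E
  1-simplices (6): AB, AD, AE, BD, BE, DE
  2-simplices (4): ABD, ABE, ADE, BDE

Hence C_0 ≅ Z^4, C_1 ≅ Z^6, C_2 ≅ Z^4.

The boundary map ∂_1: C_1 → C_0 maps an edge to its endpoints' difference, ∂[p,q] = q − p.
The resulting 4×6 matrix has rank 3, and its Smith normal form has invariant factors (1,1,1).

Boundary ∂_2: C_2 → C_1 sends each 2-simplex [p,q,r] to [q,r] − [p,r] + [p,q]. For instance
  ∂ADE = DE − AE + AD,
  ∂ABD = BD − AD + AB.
This gives a 6×4 integer matrix of rank 3; reducing to Smith normal form yields diagonal entries (1,1,1).

Reading off H_k = ker ∂_k / im ∂_{k+1}:

  H_0: rank C_0 − rank ∂_1 = 4 − 3 = 1, and the invariant factors of ∂_1 are all 1, so H_0 ≅ Z.
  H_1: rank ker ∂_1 − rank ∂_2 = (6 − 3) − 3 = 0, and the invariant factors of ∂_2 are all 1, so H_1 ≅ 0.
  H_2: rank ker ∂_2 − rank ∂_3 = (4 − 3) − 0 = 1, and there is no ∂_3, so H_2 ≅ Z.

As a check, the Euler characteristic is 4 − 6 + 4 = 2, which agrees with 1 − 0 + 1 = 2.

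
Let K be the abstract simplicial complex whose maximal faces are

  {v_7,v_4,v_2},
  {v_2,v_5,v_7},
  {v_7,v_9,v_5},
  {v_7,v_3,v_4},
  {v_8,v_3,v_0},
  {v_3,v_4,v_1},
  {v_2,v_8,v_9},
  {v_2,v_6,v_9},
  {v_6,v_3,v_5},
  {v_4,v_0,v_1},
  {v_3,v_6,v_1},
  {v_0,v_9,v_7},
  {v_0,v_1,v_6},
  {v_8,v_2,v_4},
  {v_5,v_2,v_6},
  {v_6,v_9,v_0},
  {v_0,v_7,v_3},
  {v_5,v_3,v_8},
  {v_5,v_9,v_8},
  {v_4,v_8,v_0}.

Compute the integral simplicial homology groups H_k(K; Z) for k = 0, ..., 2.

Take the total order v_0 < v_1 < v_2 < v_3 < v_4 < v_5 < v_6 < v_7 < v_8 < v_9 on the vertex set. Then K (dimension 2) consists of the simplices:

  0-simplices (10): [v_0], [v_1], [v_2], [v_3], [v_4], [v_5], [v_6], [v_7], [v_8], [v_9]
  1-simplices (30): (30 of them)
  2-simplices (20): (20 of them)

so the chain groups are C_0 ≅ Z^10, C_1 ≅ Z^30, C_2 ≅ Z^20.

Boundary ∂_1: C_1 → C_0 is given by ∂[p,q] = [q] − [p].
As a 10×30 matrix over Z this has rank 9, with invariant factors (1,1,1,1,1,1,1,1,1).

The boundary map ∂_2: C_2 → C_1 maps a triangle to the signed sum of its edges. For instance
  ∂[v_0,v_4,v_8] = [v_4,v_8] − [v_0,v_8] + [v_0,v_4],
  ∂[v_3,v_5,v_6] = [v_5,v_6] − [v_3,v_6] + [v_3,v_5].
The resulting 30×20 matrix has rank 20, and its Smith normal form has invariant factors (1,1,1,1,1,1,1,1,1,1,1,1,1,1,1,1,1,1,1,2).

From H_k ≅ ker(∂_k) / im(∂_{k+1}) we obtain:

  H_0: rank C_0 − rank ∂_1 = 10 − 9 = 1, and the invariant factors of ∂_1 are all 1, so H_0 = Z.
  H_1: rank ker ∂_1 − rank ∂_2 = (30 − 9) − 20 = 1, and ∂_2 has invariant factor 2 > 1, so H_1 = Z × Z/2.
  H_2: rank ker ∂_2 − rank ∂_3 = (20 − 20) − 0 = 0, and there is no ∂_3, so H_2 = 0.

As a check, the Euler characteristic is 10 − 30 + 20 = 0, which agrees with 1 − 1 + 0 = 0.

H_0 ≅ Z,  H_1 ≅ Z × Z/2,  H_2 = 0.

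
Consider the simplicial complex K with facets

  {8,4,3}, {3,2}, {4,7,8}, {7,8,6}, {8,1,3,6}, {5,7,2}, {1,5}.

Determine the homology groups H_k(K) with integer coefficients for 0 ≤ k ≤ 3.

H_0 ≅ Z,  H_1 ≅ Z^2,  H_2 = 0,  H_3 = 0.

We work with the vertex ordering 1 < 2 < 3 < 4 < 5 < 6 < 7 < 8. The simplices of K, each written with vertices in increasing order, are:

  0-simplices (8): [1], [2], [3], [4], [5], [6], [7], [8]
  1-simplices (16): [1,3], [1,5], [1,6], [1,8], [2,3], [2,5], [2,7], [3,4], [3,6], [3,8], [4,7], [4,8], [5,7], [6,7], [6,8], [7,8]
  2-simplices (8): [1,3,6], [1,3,8], [1,6,8], [2,5,7], [3,4,8], [3,6,8], [4,7,8], [6,7,8]
  3-simplices (1): [1,3,6,8]

giving chain groups C_0 ≅ Z^8, C_1 ≅ Z^16, C_2 ≅ Z^8, C_3 ≅ Z^1.

The boundary map ∂_1: C_1 → C_0 maps an edge to its endpoints' difference, ∂[p,q] = q − p.
This gives a 8×16 integer matrix of rank 7; reducing to Smith normal form yields diagonal entries (1,1,1,1,1,1,1).

∂_2: C_2 → C_1 sends each 2-simplex [p,q,r] to [q,r] − [p,r] + [p,q]. For instance
  ∂[3,4,8] = [4,8] − [3,8] + [3,4],
  ∂[6,7,8] = [7,8] − [6,8] + [6,7].
The 16×8 boundary matrix has rank 7 and Smith normal form diag(1,1,1,1,1,1,1).

Boundary ∂_3: C_3 → C_2 sends each 3-simplex σ to the alternating sum Σ_i (−1)^i (σ with its i-th vertex removed). For instance
  ∂[1,3,6,8] = [3,6,8] − [1,6,8] + [1,3,8] − [1,3,6].
The 8×1 boundary matrix has rank 1 and Smith normal form diag(1).

Computing H_k = (kernel of ∂_k) / (image of ∂_{k+1}):

  H_0: rank C_0 − rank ∂_1 = 8 − 7 = 1, and the invariant factors of ∂_1 are all 1, so H_0 ≅ Z.
  H_1: rank ker ∂_1 − rank ∂_2 = (16 − 7) − 7 = 2, and the invariant factors of ∂_2 are all 1, so H_1 ≅ Z^2.
  H_2: rank ker ∂_2 − rank ∂_3 = (8 − 7) − 1 = 0, and the invariant factors of ∂_3 are all 1, so H_2 ≅ 0.
  H_3: rank ker ∂_3 − rank ∂_4 = (1 − 1) − 0 = 0, and there is no ∂_4, so H_3 ≅ 0.

As a check, the Euler characteristic is 8 − 16 + 8 − 1 = -1, which agrees with 1 − 2 + 0 − 0 = -1.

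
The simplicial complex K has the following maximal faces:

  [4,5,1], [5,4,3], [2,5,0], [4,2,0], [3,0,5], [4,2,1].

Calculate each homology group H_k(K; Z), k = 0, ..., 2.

H_0 ≅ Z,  H_1 ≅ Z,  H_2 = 0.

Take the total order 0 < 1 < 2 < 3 < 4 < 5 on the vertex set. Then K (dimension 2) consists of the simplices:

  0-simplices (6): [0], [1], [2], [3], [4], [5]
  1-simplices (12): [0,2], [0,3], [0,4], [0,5], [1,2], [1,4], [1,5], [2,4], [2,5], [3,4], [3,5], [4,5]
  2-simplices (6): [0,2,4], [0,2,5], [0,3,5], [1,2,4], [1,4,5], [3,4,5]

giving chain groups C_0 ≅ Z^6, C_1 ≅ Z^12, C_2 ≅ Z^6.

∂_1: C_1 → C_0 sends each edge [p,q] (with p < q) to q − p. For instance
  ∂[0,4] = [4] − [0].
This gives a 6×12 integer matrix of rank 5; reducing to Smith normal form yields diagonal entries (1,1,1,1,1).

Boundary ∂_2: C_2 → C_1 acts by ∂[p,q,r] = [q,r] − [p,r] + [p,q]. For instance
  ∂[0,2,4] = [2,4] − [0,4] + [0,2],
  ∂[0,2,5] = [2,5] − [0,5] + [0,2].
As a 12×6 matrix over Z this has rank 6, with invariant factors (1,1,1,1,1,1).

Now H_k = ker ∂_k / im ∂_{k+1}, so:

  H_0: rank C_0 − rank ∂_1 = 6 − 5 = 1, and the invariant factors of ∂_1 are all 1, so H_0 ≅ Z.
  H_1: rank ker ∂_1 − rank ∂_2 = (12 − 5) − 6 = 1, and the invariant factors of ∂_2 are all 1, so H_1 ≅ Z.
  H_2: rank ker ∂_2 − rank ∂_3 = (6 − 6) − 0 = 0, and there is no ∂_3, so H_2 ≅ 0.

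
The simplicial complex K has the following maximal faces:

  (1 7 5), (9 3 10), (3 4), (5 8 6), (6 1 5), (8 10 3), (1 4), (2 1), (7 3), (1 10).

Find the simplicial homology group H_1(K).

Take the total order 1 < 2 < 3 < 4 < 5 < 6 < 7 < 8 < 9 < 10 on the vertex set. Then K (dimension 2) consists of the simplices:

  0-simplices (10): [1], [2], [3], [4], [5], [6], [7], [8], [9], [10]
  1-simplices (17): [1,2], [1,4], [1,5], [1,6], [1,7], [1,10], [3,4], [3,7], [3,8], [3,9], [3,10], [5,6], [5,7], [5,8], [6,8], [8,10], [9,10]
  2-simplices (5): [1,5,6], [1,5,7], [3,8,10], [3,9,10], [5,6,8]

giving chain groups C_0 ≅ Z^10, C_1 ≅ Z^17, C_2 ≅ Z^5.

The boundary map ∂_1: C_1 → C_0 is given by ∂[p,q] = [q] − [p].
This gives a 10×17 integer matrix of rank 9; reducing to Smith normal form yields diagonal entries (1,1,1,1,1,1,1,1,1).

The boundary map ∂_2: C_2 → C_1 maps a triangle to the signed sum of its edges. For instance
  ∂[3,9,10] = [9,10] − [3,10] + [3,9],
  ∂[1,5,6] = [5,6] − [1,6] + [1,5].
The resulting 17×5 matrix has rank 5, and its Smith normal form has invariant factors (1,1,1,1,1).

From H_k ≅ ker(∂_k) / im(∂_{k+1}) we obtain:

  H_1: rank ker ∂_1 − rank ∂_2 = (17 − 9) − 5 = 3, and the invariant factors of ∂_2 are all 1, so H_1 = Z^3.

H_1 ≅ Z^3.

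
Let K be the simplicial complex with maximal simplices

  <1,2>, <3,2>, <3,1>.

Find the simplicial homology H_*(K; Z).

H_0 ≅ Z,  H_1 ≅ Z.

Order the vertices as 1 < 2 < 3. Listing each simplex with vertices in this order, K has dimension 1 with simplices:

  0-simplices (3): [1], [2], [3]
  1-simplices (3): [1,2], [1,3], [2,3]

so the chain groups are C_0 ≅ Z^3, C_1 ≅ Z^3.

The boundary map ∂_1: C_1 → C_0 sends each edge [p,q] (with p < q) to q − p.
The resulting 3×3 matrix has rank 2, and its Smith normal form has invariant factors (1,1).

From H_k ≅ ker(∂_k) / im(∂_{k+1}) we obtain:

  H_0: rank C_0 − rank ∂_1 = 3 − 2 = 1, and the invariant factors of ∂_1 are all 1, so H_0 ≅ Z.
  H_1: rank ker ∂_1 − rank ∂_2 = (3 − 2) − 0 = 1, and there is no ∂_2, so H_1 ≅ Z.

As a check, the Euler characteristic is 3 − 3 = 0, which agrees with 1 − 1 = 0.
(K is a triangulation of the circle S^1.)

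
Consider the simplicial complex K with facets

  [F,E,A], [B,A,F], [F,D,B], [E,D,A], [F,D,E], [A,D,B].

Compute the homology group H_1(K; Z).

Order the vertices as A < B < D < E < F. Listing each simplex with vertices in this order, K has dimension 2 with simplices:

  0-simplices (5): A, B, D, E, F
  1-simplices (9): AB, AD, AE, AF, BD, BF, DE, DF, EF
  2-simplices (6): ABD, ABF, ADE, AEF, BDF, DEF

so the chain groups are C_0 ≅ Z^5, C_1 ≅ Z^9, C_2 ≅ Z^6.

The boundary map ∂_1: C_1 → C_0 is given by ∂[p,q] = [q] − [p]. For instance
  ∂BD = D − B.
The 5×9 boundary matrix has rank 4 and Smith normal form diag(1,1,1,1).

∂_2: C_2 → C_1 sends each 2-simplex [p,q,r] to [q,r] − [p,r] + [p,q]. For instance
  ∂BDF = DF − BF + BD,
  ∂ABD = BD − AD + AB.
This gives a 9×6 integer matrix of rank 5; reducing to Smith normal form yields diagonal entries (1,1,1,1,1).

Computing H_k = (kernel of ∂_k) / (image of ∂_{k+1}):

  H_1: rank ker ∂_1 − rank ∂_2 = (9 − 4) − 5 = 0, and the invariant factors of ∂_2 are all 1, so H_1 ≅ 0.

(K is a triangulation of the 2-sphere S^2.)

H_1 = 0.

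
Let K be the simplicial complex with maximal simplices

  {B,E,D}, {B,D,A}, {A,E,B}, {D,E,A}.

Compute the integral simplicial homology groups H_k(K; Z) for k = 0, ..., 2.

Order the vertices as A < B < D < E. Listing each simplex with vertices in this order, K has dimension 2 with simplices:

  0-simplices (4): A, B, D, E
  1-simplices (6): AB, AD, AE, BD, BE, DE
  2-simplices (4): ABD, ABE, ADE, BDE

Hence C_0 ≅ Z^4, C_1 ≅ Z^6, C_2 ≅ Z^4.

Boundary ∂_1: C_1 → C_0 sends each edge [p,q] (with p < q) to q − p.
As a 4×6 matrix over Z this has rank 3, with invariant factors (1,1,1).

The boundary map ∂_2: C_2 → C_1 maps a triangle to the signed sum of its edges. For instance
  ∂BDE = DE − BE + BD,
  ∂ABE = BE − AE + AB.
This gives a 6×4 integer matrix of rank 3; reducing to Smith normal form yields diagonal entries (1,1,1).

From H_k ≅ ker(∂_k) / im(∂_{k+1}) we obtain:

  H_0: rank C_0 − rank ∂_1 = 4 − 3 = 1, and the invariant factors of ∂_1 are all 1, so H_0 = Z.
  H_1: rank ker ∂_1 − rank ∂_2 = (6 − 3) − 3 = 0, and the invariant factors of ∂_2 are all 1, so H_1 = 0.
  H_2: rank ker ∂_2 − rank ∂_3 = (4 − 3) − 0 = 1, and there is no ∂_3, so H_2 = Z.

H_0 = Z,  H_1 = 0,  H_2 = Z.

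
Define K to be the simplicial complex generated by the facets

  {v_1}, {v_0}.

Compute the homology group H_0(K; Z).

Order the vertices as v_0 < v_1. Listing each simplex with vertices in this order, K has dimension 0 with simplices:

  0-simplices (2): [v_0], [v_1]

Hence C_0 ≅ Z^2.

Now H_k = ker ∂_k / im ∂_{k+1}, so:

  H_0: rank C_0 − rank ∂_1 = 2 − 0 = 2, and there is no ∂_1, so H_0 ≅ Z^2.

(K is a triangulation of a set of 2 points.)

H_0 ≅ Z^2.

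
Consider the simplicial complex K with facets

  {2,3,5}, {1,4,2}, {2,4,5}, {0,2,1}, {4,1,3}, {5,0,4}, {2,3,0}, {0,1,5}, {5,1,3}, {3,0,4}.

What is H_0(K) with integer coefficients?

We work with the vertex ordering 0 < 1 < 2 < 3 < 4 < 5. The simplices of K, each written with vertices in increasing order, are:

  0-simplices (6): [0], [1], [2], [3], [4], [5]
  1-simplices (15): [0,1], [0,2], [0,3], [0,4], [0,5], [1,2], [1,3], [1,4], [1,5], [2,3], [2,4], [2,5], [3,4], [3,5], [4,5]
  2-simplices (10): [0,1,2], [0,1,5], [0,2,3], [0,3,4], [0,4,5], [1,2,4], [1,3,4], [1,3,5], [2,3,5], [2,4,5]

so the chain groups are C_0 ≅ Z^6, C_1 ≅ Z^15, C_2 ≅ Z^10.

∂_1: C_1 → C_0 maps an edge to its endpoints' difference, ∂[p,q] = q − p. For instance
  ∂[0,2] = [2] − [0].
The 6×15 boundary matrix has rank 5 and Smith normal form diag(1,1,1,1,1).

∂_2: C_2 → C_1 maps a triangle to the signed sum of its edges. For instance
  ∂[0,3,4] = [3,4] − [0,4] + [0,3],
  ∂[2,3,5] = [3,5] − [2,5] + [2,3].
As a 15×10 matrix over Z this has rank 10, with invariant factors (1,1,1,1,1,1,1,1,1,2).

Computing H_k = (kernel of ∂_k) / (image of ∂_{k+1}):

  H_0: rank C_0 − rank ∂_1 = 6 − 5 = 1, and the invariant factors of ∂_1 are all 1, so H_0 = Z.

(K is a triangulation of the real projective plane RP^2.)

H_0 ≅ Z.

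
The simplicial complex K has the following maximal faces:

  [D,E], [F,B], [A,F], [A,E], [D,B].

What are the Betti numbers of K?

b_0 = 1, b_1 = 1.

Order the vertices as A < B < D < E < F. Listing each simplex with vertices in this order, K has dimension 1 with simplices:

  0-simplices (5): A, B, D, E, F
  1-simplices (5): AE, AF, BD, BF, DE

giving chain groups C_0 ≅ Z^5, C_1 ≅ Z^5.

Boundary ∂_1: C_1 → C_0 is given by ∂[p,q] = [q] − [p]. For instance
  ∂AF = F − A.
The 5×5 boundary matrix has rank 4 and Smith normal form diag(1,1,1,1).

Computing H_k = (kernel of ∂_k) / (image of ∂_{k+1}):

  H_0: rank C_0 − rank ∂_1 = 5 − 4 = 1, and the invariant factors of ∂_1 are all 1, so H_0 = Z.
  H_1: rank ker ∂_1 − rank ∂_2 = (5 − 4) − 0 = 1, and there is no ∂_2, so H_1 = Z.

As a check, the Euler characteristic is 5 − 5 = 0, which agrees with 1 − 1 = 0.

Hence the Betti numbers are b_0 = 1, b_1 = 1.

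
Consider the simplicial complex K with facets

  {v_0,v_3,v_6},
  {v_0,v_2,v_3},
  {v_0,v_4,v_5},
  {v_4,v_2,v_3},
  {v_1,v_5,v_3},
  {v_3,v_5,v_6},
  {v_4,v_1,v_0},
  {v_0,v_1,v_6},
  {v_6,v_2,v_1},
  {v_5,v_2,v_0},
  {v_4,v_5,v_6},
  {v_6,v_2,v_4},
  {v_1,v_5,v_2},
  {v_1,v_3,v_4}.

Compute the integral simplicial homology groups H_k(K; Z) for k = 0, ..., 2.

H_0 = Z,  H_1 = Z^2,  H_2 = Z.

K has 7 vertices, 21 edges, 14 triangles.
rank ∂_0 = 0, rank ∂_1 = 6 ⇒ b_0 = 7 − 0 − 6 = 1; all invariant factors of ∂_1 are 1 so no torsion. So H_0 = Z.
rank ∂_1 = 6, rank ∂_2 = 13 ⇒ b_1 = 21 − 6 − 13 = 2; all invariant factors of ∂_2 are 1 so no torsion. So H_1 = Z^2.
rank ∂_2 = 13, rank ∂_3 = 0 ⇒ b_2 = 14 − 13 − 0 = 1. So H_2 = Z.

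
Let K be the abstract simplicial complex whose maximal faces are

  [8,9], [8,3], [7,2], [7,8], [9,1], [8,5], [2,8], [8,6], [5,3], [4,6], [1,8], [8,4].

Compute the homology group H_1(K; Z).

We work with the vertex ordering 1 < 2 < 3 < 4 < 5 < 6 < 7 < 8 < 9. The simplices of K, each written with vertices in increasing order, are:

  0-simplices (9): [1], [2], [3], [4], [5], [6], [7], [8], [9]
  1-simplices (12): [1,8], [1,9], [2,7], [2,8], [3,5], [3,8], [4,6], [4,8], [5,8], [6,8], [7,8], [8,9]

giving chain groups C_0 ≅ Z^9, C_1 ≅ Z^12.

Boundary ∂_1: C_1 → C_0 sends each edge [p,q] (with p < q) to q − p.
The resulting 9×12 matrix has rank 8, and its Smith normal form has invariant factors (1,1,1,1,1,1,1,1).

Computing H_k = (kernel of ∂_k) / (image of ∂_{k+1}):

  H_1: rank ker ∂_1 − rank ∂_2 = (12 − 8) − 0 = 4, and there is no ∂_2, so H_1 = Z^4.

(K is a triangulation of a wedge of 4 circles.)

H_1 = Z^4.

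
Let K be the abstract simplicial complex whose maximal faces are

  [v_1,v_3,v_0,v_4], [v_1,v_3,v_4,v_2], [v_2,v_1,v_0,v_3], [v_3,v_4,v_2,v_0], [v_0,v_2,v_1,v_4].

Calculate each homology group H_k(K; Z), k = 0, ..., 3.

H_0 ≅ Z,  H_1 = 0,  H_2 = 0,  H_3 ≅ Z.

K has 5 vertices, 10 edges, 10 triangles, 5 3-simplices.
rank ∂_0 = 0, rank ∂_1 = 4 ⇒ b_0 = 5 − 0 − 4 = 1; all invariant factors of ∂_1 are 1 so no torsion. So H_0 = Z.
rank ∂_1 = 4, rank ∂_2 = 6 ⇒ b_1 = 10 − 4 − 6 = 0; all invariant factors of ∂_2 are 1 so no torsion. So H_1 = 0.
rank ∂_2 = 6, rank ∂_3 = 4 ⇒ b_2 = 10 − 6 − 4 = 0; all invariant factors of ∂_3 are 1 so no torsion. So H_2 = 0.
rank ∂_3 = 4, rank ∂_4 = 0 ⇒ b_3 = 5 − 4 − 0 = 1. So H_3 = Z.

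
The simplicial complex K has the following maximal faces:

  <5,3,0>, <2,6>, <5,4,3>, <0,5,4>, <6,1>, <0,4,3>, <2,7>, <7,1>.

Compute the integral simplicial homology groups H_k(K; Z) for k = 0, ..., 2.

H_0 = Z^2,  H_1 = Z,  H_2 = Z.

Order the vertices as 0 < 1 < 2 < 3 < 4 < 5 < 6 < 7. Listing each simplex with vertices in this order, K has dimension 2 with simplices:

  0-simplices (8): [0], [1], [2], [3], [4], [5], [6], [7]
  1-simplices (10): [0,3], [0,4], [0,5], [1,6], [1,7], [2,6], [2,7], [3,4], [3,5], [4,5]
  2-simplices (4): [0,3,4], [0,3,5], [0,4,5], [3,4,5]

so the chain groups are C_0 ≅ Z^8, C_1 ≅ Z^10, C_2 ≅ Z^4.

∂_1: C_1 → C_0 is given by ∂[p,q] = [q] − [p].
The 8×10 boundary matrix has rank 6 and Smith normal form diag(1,1,1,1,1,1).

∂_2: C_2 → C_1 maps a triangle to the signed sum of its edges. For instance
  ∂[0,3,4] = [3,4] − [0,4] + [0,3],
  ∂[0,3,5] = [3,5] − [0,5] + [0,3].
The resulting 10×4 matrix has rank 3, and its Smith normal form has invariant factors (1,1,1).

Computing H_k = (kernel of ∂_k) / (image of ∂_{k+1}):

  H_0: rank C_0 − rank ∂_1 = 8 − 6 = 2, and the invariant factors of ∂_1 are all 1, so H_0 ≅ Z^2.
  H_1: rank ker ∂_1 − rank ∂_2 = (10 − 6) − 3 = 1, and the invariant factors of ∂_2 are all 1, so H_1 ≅ Z.
  H_2: rank ker ∂_2 − rank ∂_3 = (4 − 3) − 0 = 1, and there is no ∂_3, so H_2 ≅ Z.

As a check, the Euler characteristic is 8 − 10 + 4 = 2, which agrees with 2 − 1 + 1 = 2.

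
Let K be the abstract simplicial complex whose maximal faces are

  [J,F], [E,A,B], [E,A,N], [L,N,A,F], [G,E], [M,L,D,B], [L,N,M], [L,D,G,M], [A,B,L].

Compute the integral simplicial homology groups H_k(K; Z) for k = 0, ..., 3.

Order the vertices as A < B < D < E < F < G < J < L < M < N. Listing each simplex with vertices in this order, K has dimension 3 with simplices:

  0-simplices (10): A, B, D, E, F, G, J, L, M, N
  1-simplices (22): AB, AE, AF, AL, AN, BD, BE, BL, BM, DG, DL, DM, EG, EN, FJ, FL, FN, GL, GM, LM, LN, MN
  2-simplices (15): ABE, ABL, AEN, AFL, AFN, ALN, BDL, BDM, BLM, DGL, DGM, DLM, FLN, GLM, LMN
  3-simplices (3): AFLN, BDLM, DGLM

Hence C_0 ≅ Z^10, C_1 ≅ Z^22, C_2 ≅ Z^15, C_3 ≅ Z^3.

∂_1: C_1 → C_0 is given by ∂[p,q] = [q] − [p]. For instance
  ∂EG = G − E.
The 10×22 boundary matrix has rank 9 and Smith normal form diag(1,1,1,1,1,1,1,1,1).

∂_2: C_2 → C_1 sends each 2-simplex [p,q,r] to [q,r] − [p,r] + [p,q]. For instance
  ∂FLN = LN − FN + FL,
  ∂DGL = GL − DL + DG.
This gives a 22×15 integer matrix of rank 12; reducing to Smith normal form yields diagonal entries (1,1,1,1,1,1,1,1,1,1,1,1).

∂_3: C_3 → C_2 sends each 3-simplex σ to the alternating sum Σ_i (−1)^i (σ with its i-th vertex removed). For instance
  ∂BDLM = DLM − BLM + BDM − BDL,
  ∂AFLN = FLN − ALN + AFN − AFL.
As a 15×3 matrix over Z this has rank 3, with invariant factors (1,1,1).

Reading off H_k = ker ∂_k / im ∂_{k+1}:

  H_0: rank C_0 − rank ∂_1 = 10 − 9 = 1, and the invariant factors of ∂_1 are all 1, so H_0 = Z.
  H_1: rank ker ∂_1 − rank ∂_2 = (22 − 9) − 12 = 1, and the invariant factors of ∂_2 are all 1, so H_1 = Z.
  H_2: rank ker ∂_2 − rank ∂_3 = (15 − 12) − 3 = 0, and the invariant factors of ∂_3 are all 1, so H_2 = 0.
  H_3: rank ker ∂_3 − rank ∂_4 = (3 − 3) − 0 = 0, and there is no ∂_4, so H_3 = 0.

H_0 = Z,  H_1 = Z,  H_2 = 0,  H_3 = 0.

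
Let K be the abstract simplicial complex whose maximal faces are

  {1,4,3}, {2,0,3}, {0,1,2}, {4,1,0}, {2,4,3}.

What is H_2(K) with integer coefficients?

We work with the vertex ordering 0 < 1 < 2 < 3 < 4. The simplices of K, each written with vertices in increasing order, are:

  0-simplices (5): [0], [1], [2], [3], [4]
  1-simplices (10): [0,1], [0,2], [0,3], [0,4], [1,2], [1,3], [1,4], [2,3], [2,4], [3,4]
  2-simplices (5): [0,1,2], [0,1,4], [0,2,3], [1,3,4], [2,3,4]

so the chain groups are C_0 ≅ Z^5, C_1 ≅ Z^10, C_2 ≅ Z^5.

The boundary map ∂_1: C_1 → C_0 is given by ∂[p,q] = [q] − [p]. For instance
  ∂[0,4] = [4] − [0].
This gives a 5×10 integer matrix of rank 4; reducing to Smith normal form yields diagonal entries (1,1,1,1).

Boundary ∂_2: C_2 → C_1 acts by ∂[p,q,r] = [q,r] − [p,r] + [p,q]. For instance
  ∂[2,3,4] = [3,4] − [2,4] + [2,3],
  ∂[0,1,2] = [1,2] − [0,2] + [0,1].
This gives a 10×5 integer matrix of rank 5; reducing to Smith normal form yields diagonal entries (1,1,1,1,1).

From H_k ≅ ker(∂_k) / im(∂_{k+1}) we obtain:

  H_2: rank ker ∂_2 − rank ∂_3 = (5 − 5) − 0 = 0, and there is no ∂_3, so H_2 ≅ 0.

H_2 = 0.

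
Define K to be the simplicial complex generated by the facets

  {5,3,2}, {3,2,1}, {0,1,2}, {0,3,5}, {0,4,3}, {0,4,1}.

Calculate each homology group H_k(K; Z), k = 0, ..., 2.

H_0 ≅ Z,  H_1 ≅ Z,  H_2 = 0.

K has 6 vertices, 12 edges, 6 triangles.
rank ∂_0 = 0, rank ∂_1 = 5 ⇒ b_0 = 6 − 0 − 5 = 1; all invariant factors of ∂_1 are 1 so no torsion. So H_0 = Z.
rank ∂_1 = 5, rank ∂_2 = 6 ⇒ b_1 = 12 − 5 − 6 = 1; all invariant factors of ∂_2 are 1 so no torsion. So H_1 = Z.
rank ∂_2 = 6, rank ∂_3 = 0 ⇒ b_2 = 6 − 6 − 0 = 0. So H_2 = 0.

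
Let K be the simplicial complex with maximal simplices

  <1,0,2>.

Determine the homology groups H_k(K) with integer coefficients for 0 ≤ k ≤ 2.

We work with the vertex ordering 0 < 1 < 2. The simplices of K, each written with vertices in increasing order, are:

  0-simplices (3): [0], [1], [2]
  1-simplices (3): [0,1], [0,2], [1,2]
  2-simplices (1): [0,1,2]

so the chain groups are C_0 ≅ Z^3, C_1 ≅ Z^3, C_2 ≅ Z^1.

The boundary map ∂_1: C_1 → C_0 maps an edge to its endpoints' difference, ∂[p,q] = q − p.
The resulting 3×3 matrix has rank 2, and its Smith normal form has invariant factors (1,1).

Boundary ∂_2: C_2 → C_1 maps a triangle to the signed sum of its edges. For instance
  ∂[0,1,2] = [1,2] − [0,2] + [0,1].
The resulting 3×1 matrix has rank 1, and its Smith normal form has invariant factors (1).

From H_k ≅ ker(∂_k) / im(∂_{k+1}) we obtain:

  H_0: rank C_0 − rank ∂_1 = 3 − 2 = 1, and the invariant factors of ∂_1 are all 1, so H_0 = Z.
  H_1: rank ker ∂_1 − rank ∂_2 = (3 − 2) − 1 = 0, and the invariant factors of ∂_2 are all 1, so H_1 = 0.
  H_2: rank ker ∂_2 − rank ∂_3 = (1 − 1) − 0 = 0, and there is no ∂_3, so H_2 = 0.

(K is a triangulation of the 2-simplex.)

H_0 ≅ Z,  H_1 = 0,  H_2 = 0.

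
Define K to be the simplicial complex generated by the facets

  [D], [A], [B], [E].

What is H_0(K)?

H_0 ≅ Z^4.

We work with the vertex ordering A < B < D < E. The simplices of K, each written with vertices in increasing order, are:

  0-simplices (4): A, B, D, E

so the chain groups are C_0 ≅ Z^4.

Computing H_k = (kernel of ∂_k) / (image of ∂_{k+1}):

  H_0: rank C_0 − rank ∂_1 = 4 − 0 = 4, and there is no ∂_1, so H_0 ≅ Z^4.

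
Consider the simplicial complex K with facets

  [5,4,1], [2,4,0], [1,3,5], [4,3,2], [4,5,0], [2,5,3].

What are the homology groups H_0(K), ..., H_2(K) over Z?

Take the total order 0 < 1 < 2 < 3 < 4 < 5 on the vertex set. Then K (dimension 2) consists of the simplices:

  0-simplices (6): [0], [1], [2], [3], [4], [5]
  1-simplices (12): [0,2], [0,4], [0,5], [1,3], [1,4], [1,5], [2,3], [2,4], [2,5], [3,4], [3,5], [4,5]
  2-simplices (6): [0,2,4], [0,4,5], [1,3,5], [1,4,5], [2,3,4], [2,3,5]

so the chain groups are C_0 ≅ Z^6, C_1 ≅ Z^12, C_2 ≅ Z^6.

Boundary ∂_1: C_1 → C_0 is given by ∂[p,q] = [q] − [p]. For instance
  ∂[2,3] = [3] − [2].
The 6×12 boundary matrix has rank 5 and Smith normal form diag(1,1,1,1,1).

∂_2: C_2 → C_1 acts by ∂[p,q,r] = [q,r] − [p,r] + [p,q]. For instance
  ∂[0,2,4] = [2,4] − [0,4] + [0,2],
  ∂[2,3,5] = [3,5] − [2,5] + [2,3].
As a 12×6 matrix over Z this has rank 6, with invariant factors (1,1,1,1,1,1).

From H_k ≅ ker(∂_k) / im(∂_{k+1}) we obtain:

  H_0: rank C_0 − rank ∂_1 = 6 − 5 = 1, and the invariant factors of ∂_1 are all 1, so H_0 = Z.
  H_1: rank ker ∂_1 − rank ∂_2 = (12 − 5) − 6 = 1, and the invariant factors of ∂_2 are all 1, so H_1 = Z.
  H_2: rank ker ∂_2 − rank ∂_3 = (6 − 6) − 0 = 0, and there is no ∂_3, so H_2 = 0.

As a check, the Euler characteristic is 6 − 12 + 6 = 0, which agrees with 1 − 1 + 0 = 0.

H_0 = Z,  H_1 = Z,  H_2 = 0.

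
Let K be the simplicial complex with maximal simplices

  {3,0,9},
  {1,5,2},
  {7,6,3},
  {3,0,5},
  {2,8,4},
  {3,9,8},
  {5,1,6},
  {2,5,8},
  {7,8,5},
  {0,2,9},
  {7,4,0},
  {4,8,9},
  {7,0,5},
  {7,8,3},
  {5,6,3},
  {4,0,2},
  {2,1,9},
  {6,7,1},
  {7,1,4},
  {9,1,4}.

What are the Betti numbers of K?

Order the vertices as 0 < 1 < 2 < 3 < 4 < 5 < 6 < 7 < 8 < 9. Listing each simplex with vertices in this order, K has dimension 2 with simplices:

  0-simplices (10): [0], [1], [2], [3], [4], [5], [6], [7], [8], [9]
  1-simplices (30): (30 of them)
  2-simplices (20): (20 of them)

Hence C_0 ≅ Z^10, C_1 ≅ Z^30, C_2 ≅ Z^20.

Boundary ∂_1: C_1 → C_0 is given by ∂[p,q] = [q] − [p].
This gives a 10×30 integer matrix of rank 9; reducing to Smith normal form yields diagonal entries (1,1,1,1,1,1,1,1,1).

Boundary ∂_2: C_2 → C_1 sends each 2-simplex [p,q,r] to [q,r] − [p,r] + [p,q]. For instance
  ∂[0,5,7] = [5,7] − [0,7] + [0,5],
  ∂[0,2,9] = [2,9] − [0,9] + [0,2].
This gives a 30×20 integer matrix of rank 20; reducing to Smith normal form yields diagonal entries (1,1,1,1,1,1,1,1,1,1,1,1,1,1,1,1,1,1,1,2).

Now H_k = ker ∂_k / im ∂_{k+1}, so:

  H_0: rank C_0 − rank ∂_1 = 10 − 9 = 1, and the invariant factors of ∂_1 are all 1, so H_0 ≅ Z.
  H_1: rank ker ∂_1 − rank ∂_2 = (30 − 9) − 20 = 1, and ∂_2 has invariant factor 2 > 1, so H_1 ≅ Z × Z/2.
  H_2: rank ker ∂_2 − rank ∂_3 = (20 − 20) − 0 = 0, and there is no ∂_3, so H_2 ≅ 0.

Hence the Betti numbers are b_0 = 1, b_1 = 1, b_2 = 0.

b_0 = 1, b_1 = 1, b_2 = 0.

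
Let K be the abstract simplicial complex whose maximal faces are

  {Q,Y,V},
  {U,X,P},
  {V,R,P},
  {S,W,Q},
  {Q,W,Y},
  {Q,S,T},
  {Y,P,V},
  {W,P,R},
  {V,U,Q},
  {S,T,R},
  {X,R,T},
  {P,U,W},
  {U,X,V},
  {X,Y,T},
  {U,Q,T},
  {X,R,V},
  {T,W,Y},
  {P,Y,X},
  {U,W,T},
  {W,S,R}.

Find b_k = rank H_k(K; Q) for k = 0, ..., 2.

Order the vertices as P < Q < R < S < T < U < V < W < X < Y. Listing each simplex with vertices in this order, K has dimension 2 with simplices:

  0-simplices (10): P, Q, R, S, T, U, V, W, X, Y
  1-simplices (30): PR, PU, PV, PW, PX, PY, QS, QT, QU, QV, QW, QY, RS, RT, RV, RW, RX, ST, SW, TU, TW, TX, TY, UV, UW, UX, VX, VY, WY, XY
  2-simplices (20): PRV, PRW, PUW, PUX, PVY, PXY, QST, QSW, QTU, QUV, QVY, QWY, RST, RSW, RTX, RVX, TUW, TWY, TXY, UVX

Hence C_0 ≅ Z^10, C_1 ≅ Z^30, C_2 ≅ Z^20.

Boundary ∂_1: C_1 → C_0 sends each edge [p,q] (with p < q) to q − p. For instance
  ∂QU = U − Q.
As a 10×30 matrix over Z this has rank 9, with invariant factors (1,1,1,1,1,1,1,1,1).

∂_2: C_2 → C_1 sends each 2-simplex [p,q,r] to [q,r] − [p,r] + [p,q]. For instance
  ∂PXY = XY − PY + PX,
  ∂QVY = VY − QY + QV.
This gives a 30×20 integer matrix of rank 20; reducing to Smith normal form yields diagonal entries (1,1,1,1,1,1,1,1,1,1,1,1,1,1,1,1,1,1,1,2).

Reading off H_k = ker ∂_k / im ∂_{k+1}:

  H_0: rank C_0 − rank ∂_1 = 10 − 9 = 1, and the invariant factors of ∂_1 are all 1, so H_0 = Z.
  H_1: rank ker ∂_1 − rank ∂_2 = (30 − 9) − 20 = 1, and ∂_2 has invariant factor 2 > 1, so H_1 = Z × Z/2.
  H_2: rank ker ∂_2 − rank ∂_3 = (20 − 20) − 0 = 0, and there is no ∂_3, so H_2 = 0.

(K is a triangulation of the Klein bottle.)

Hence the Betti numbers are b_0 = 1, b_1 = 1, b_2 = 0.

b_0 = 1, b_1 = 1, b_2 = 0.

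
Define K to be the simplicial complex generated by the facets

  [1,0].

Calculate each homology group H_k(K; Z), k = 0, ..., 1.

H_0 = Z,  H_1 = 0.

We work with the vertex ordering 0 < 1. The simplices of K, each written with vertices in increasing order, are:

  0-simplices (2): [0], [1]
  1-simplices (1): [0,1]

giving chain groups C_0 ≅ Z^2, C_1 ≅ Z^1.

∂_1: C_1 → C_0 sends each edge [p,q] (with p < q) to q − p. For instance
  ∂[0,1] = [1] − [0].
As a 2×1 matrix over Z this has rank 1, with invariant factors (1).

Now H_k = ker ∂_k / im ∂_{k+1}, so:

  H_0: rank C_0 − rank ∂_1 = 2 − 1 = 1, and the invariant factors of ∂_1 are all 1, so H_0 ≅ Z.
  H_1: rank ker ∂_1 − rank ∂_2 = (1 − 1) − 0 = 0, and there is no ∂_2, so H_1 ≅ 0.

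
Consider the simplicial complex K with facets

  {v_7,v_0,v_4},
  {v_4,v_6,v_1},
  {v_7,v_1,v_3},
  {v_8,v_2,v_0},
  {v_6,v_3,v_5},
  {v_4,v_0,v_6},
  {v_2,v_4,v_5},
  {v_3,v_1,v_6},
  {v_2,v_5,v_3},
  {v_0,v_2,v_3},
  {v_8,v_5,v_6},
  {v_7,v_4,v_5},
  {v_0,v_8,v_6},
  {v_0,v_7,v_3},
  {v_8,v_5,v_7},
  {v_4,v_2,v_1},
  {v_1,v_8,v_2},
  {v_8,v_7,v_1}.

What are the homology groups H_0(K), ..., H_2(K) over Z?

H_0 = Z,  H_1 = Z^2,  H_2 = Z.

We work with the vertex ordering v_0 < v_1 < v_2 < v_3 < v_4 < v_5 < v_6 < v_7 < v_8. The simplices of K, each written with vertices in increasing order, are:

  0-simplices (9): [v_0], [v_1], [v_2], [v_3], [v_4], [v_5], [v_6], [v_7], [v_8]
  1-simplices (27): (27 of them)
  2-simplices (18): (18 of them)

Hence C_0 ≅ Z^9, C_1 ≅ Z^27, C_2 ≅ Z^18.

The boundary map ∂_1: C_1 → C_0 is given by ∂[p,q] = [q] − [p]. For instance
  ∂[v_0,v_3] = [v_3] − [v_0].
The 9×27 boundary matrix has rank 8 and Smith normal form diag(1,1,1,1,1,1,1,1).

Boundary ∂_2: C_2 → C_1 acts by ∂[p,q,r] = [q,r] − [p,r] + [p,q]. For instance
  ∂[v_0,v_2,v_8] = [v_2,v_8] − [v_0,v_8] + [v_0,v_2],
  ∂[v_2,v_4,v_5] = [v_4,v_5] − [v_2,v_5] + [v_2,v_4].
As a 27×18 matrix over Z this has rank 17, with invariant factors (1,1,1,1,1,1,1,1,1,1,1,1,1,1,1,1,1).

Now H_k = ker ∂_k / im ∂_{k+1}, so:

  H_0: rank C_0 − rank ∂_1 = 9 − 8 = 1, and the invariant factors of ∂_1 are all 1, so H_0 = Z.
  H_1: rank ker ∂_1 − rank ∂_2 = (27 − 8) − 17 = 2, and the invariant factors of ∂_2 are all 1, so H_1 = Z^2.
  H_2: rank ker ∂_2 − rank ∂_3 = (18 − 17) − 0 = 1, and there is no ∂_3, so H_2 = Z.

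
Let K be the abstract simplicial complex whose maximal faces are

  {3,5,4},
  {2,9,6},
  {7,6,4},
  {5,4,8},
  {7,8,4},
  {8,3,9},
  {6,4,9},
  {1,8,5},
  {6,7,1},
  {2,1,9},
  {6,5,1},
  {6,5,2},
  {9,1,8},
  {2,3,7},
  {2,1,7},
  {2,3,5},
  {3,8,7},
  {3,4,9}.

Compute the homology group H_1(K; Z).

Take the total order 1 < 2 < 3 < 4 < 5 < 6 < 7 < 8 < 9 on the vertex set. Then K (dimension 2) consists of the simplices:

  0-simplices (9): [1], [2], [3], [4], [5], [6], [7], [8], [9]
  1-simplices (27): (27 of them)
  2-simplices (18): [1,2,7], [1,2,9], [1,5,6], [1,5,8], [1,6,7], [1,8,9], [2,3,5], [2,3,7], [2,5,6], [2,6,9], [3,4,5], [3,4,9], [3,7,8], [3,8,9], [4,5,8], [4,6,7], [4,6,9], [4,7,8]

giving chain groups C_0 ≅ Z^9, C_1 ≅ Z^27, C_2 ≅ Z^18.

∂_1: C_1 → C_0 maps an edge to its endpoints' difference, ∂[p,q] = q − p. For instance
  ∂[1,2] = [2] − [1].
The resulting 9×27 matrix has rank 8, and its Smith normal form has invariant factors (1,1,1,1,1,1,1,1).

The boundary map ∂_2: C_2 → C_1 maps a triangle to the signed sum of its edges. For instance
  ∂[3,7,8] = [7,8] − [3,8] + [3,7],
  ∂[3,4,9] = [4,9] − [3,9] + [3,4].
The resulting 27×18 matrix has rank 18, and its Smith normal form has invariant factors (1,1,1,1,1,1,1,1,1,1,1,1,1,1,1,1,1,2).

Now H_k = ker ∂_k / im ∂_{k+1}, so:

  H_1: rank ker ∂_1 − rank ∂_2 = (27 − 8) − 18 = 1, and ∂_2 has invariant factor 2 > 1, so H_1 = Z ⊕ Z/2.

H_1 ≅ Z ⊕ Z/2.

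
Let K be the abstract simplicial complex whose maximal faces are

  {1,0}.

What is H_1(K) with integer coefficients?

H_1 = 0.

We work with the vertex ordering 0 < 1. The simplices of K, each written with vertices in increasing order, are:

  0-simplices (2): [0], [1]
  1-simplices (1): [0,1]

Hence C_0 ≅ Z^2, C_1 ≅ Z^1.

The boundary map ∂_1: C_1 → C_0 maps an edge to its endpoints' difference, ∂[p,q] = q − p.
The resulting 2×1 matrix has rank 1, and its Smith normal form has invariant factors (1).

From H_k ≅ ker(∂_k) / im(∂_{k+1}) we obtain:

  H_1: rank ker ∂_1 − rank ∂_2 = (1 − 1) − 0 = 0, and there is no ∂_2, so H_1 ≅ 0.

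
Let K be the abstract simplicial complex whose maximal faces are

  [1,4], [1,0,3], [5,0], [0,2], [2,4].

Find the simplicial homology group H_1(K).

H_1 ≅ Z.

Order the vertices as 0 < 1 < 2 < 3 < 4 < 5. Listing each simplex with vertices in this order, K has dimension 2 with simplices:

  0-simplices (6): [0], [1], [2], [3], [4], [5]
  1-simplices (7): [0,1], [0,2], [0,3], [0,5], [1,3], [1,4], [2,4]
  2-simplices (1): [0,1,3]

so the chain groups are C_0 ≅ Z^6, C_1 ≅ Z^7, C_2 ≅ Z^1.

∂_1: C_1 → C_0 is given by ∂[p,q] = [q] − [p].
The resulting 6×7 matrix has rank 5, and its Smith normal form has invariant factors (1,1,1,1,1).

Boundary ∂_2: C_2 → C_1 maps a triangle to the signed sum of its edges. For instance
  ∂[0,1,3] = [1,3] − [0,3] + [0,1].
The 7×1 boundary matrix has rank 1 and Smith normal form diag(1).

Computing H_k = (kernel of ∂_k) / (image of ∂_{k+1}):

  H_1: rank ker ∂_1 − rank ∂_2 = (7 − 5) − 1 = 1, and the invariant factors of ∂_2 are all 1, so H_1 = Z.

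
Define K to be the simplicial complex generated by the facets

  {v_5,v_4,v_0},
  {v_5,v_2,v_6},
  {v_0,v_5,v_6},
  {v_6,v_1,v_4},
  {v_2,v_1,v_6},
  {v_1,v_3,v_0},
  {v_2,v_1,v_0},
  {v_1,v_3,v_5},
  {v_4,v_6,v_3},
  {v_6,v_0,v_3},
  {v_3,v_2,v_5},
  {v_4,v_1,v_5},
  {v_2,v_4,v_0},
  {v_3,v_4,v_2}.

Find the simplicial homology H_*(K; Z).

H_0 = Z,  H_1 = Z^2,  H_2 = Z.

Take the total order v_0 < v_1 < v_2 < v_3 < v_4 < v_5 < v_6 on the vertex set. Then K (dimension 2) consists of the simplices:

  0-simplices (7): [v_0], [v_1], [v_2], [v_3], [v_4], [v_5], [v_6]
  1-simplices (21): (21 of them)
  2-simplices (14): (14 of them)

Hence C_0 ≅ Z^7, C_1 ≅ Z^21, C_2 ≅ Z^14.

The boundary map ∂_1: C_1 → C_0 is given by ∂[p,q] = [q] − [p].
The 7×21 boundary matrix has rank 6 and Smith normal form diag(1,1,1,1,1,1).

Boundary ∂_2: C_2 → C_1 sends each 2-simplex [p,q,r] to [q,r] − [p,r] + [p,q]. For instance
  ∂[v_2,v_3,v_4] = [v_3,v_4] − [v_2,v_4] + [v_2,v_3],
  ∂[v_1,v_4,v_6] = [v_4,v_6] − [v_1,v_6] + [v_1,v_4].
The 21×14 boundary matrix has rank 13 and Smith normal form diag(1,1,1,1,1,1,1,1,1,1,1,1,1).

Computing H_k = (kernel of ∂_k) / (image of ∂_{k+1}):

  H_0: rank C_0 − rank ∂_1 = 7 − 6 = 1, and the invariant factors of ∂_1 are all 1, so H_0 = Z.
  H_1: rank ker ∂_1 − rank ∂_2 = (21 − 6) − 13 = 2, and the invariant factors of ∂_2 are all 1, so H_1 = Z^2.
  H_2: rank ker ∂_2 − rank ∂_3 = (14 − 13) − 0 = 1, and there is no ∂_3, so H_2 = Z.

As a check, the Euler characteristic is 7 − 21 + 14 = 0, which agrees with 1 − 2 + 1 = 0.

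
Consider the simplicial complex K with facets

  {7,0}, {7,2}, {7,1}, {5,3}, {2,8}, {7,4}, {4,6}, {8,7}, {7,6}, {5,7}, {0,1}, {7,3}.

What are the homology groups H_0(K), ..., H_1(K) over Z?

H_0 ≅ Z,  H_1 ≅ Z^4.

Order the vertices as 0 < 1 < 2 < 3 < 4 < 5 < 6 < 7 < 8. Listing each simplex with vertices in this order, K has dimension 1 with simplices:

  0-simplices (9): [0], [1], [2], [3], [4], [5], [6], [7], [8]
  1-simplices (12): [0,1], [0,7], [1,7], [2,7], [2,8], [3,5], [3,7], [4,6], [4,7], [5,7], [6,7], [7,8]

giving chain groups C_0 ≅ Z^9, C_1 ≅ Z^12.

Boundary ∂_1: C_1 → C_0 sends each edge [p,q] (with p < q) to q − p.
The resulting 9×12 matrix has rank 8, and its Smith normal form has invariant factors (1,1,1,1,1,1,1,1).

Now H_k = ker ∂_k / im ∂_{k+1}, so:

  H_0: rank C_0 − rank ∂_1 = 9 − 8 = 1, and the invariant factors of ∂_1 are all 1, so H_0 = Z.
  H_1: rank ker ∂_1 − rank ∂_2 = (12 − 8) − 0 = 4, and there is no ∂_2, so H_1 = Z^4.

(K is a triangulation of a wedge of 4 circles.)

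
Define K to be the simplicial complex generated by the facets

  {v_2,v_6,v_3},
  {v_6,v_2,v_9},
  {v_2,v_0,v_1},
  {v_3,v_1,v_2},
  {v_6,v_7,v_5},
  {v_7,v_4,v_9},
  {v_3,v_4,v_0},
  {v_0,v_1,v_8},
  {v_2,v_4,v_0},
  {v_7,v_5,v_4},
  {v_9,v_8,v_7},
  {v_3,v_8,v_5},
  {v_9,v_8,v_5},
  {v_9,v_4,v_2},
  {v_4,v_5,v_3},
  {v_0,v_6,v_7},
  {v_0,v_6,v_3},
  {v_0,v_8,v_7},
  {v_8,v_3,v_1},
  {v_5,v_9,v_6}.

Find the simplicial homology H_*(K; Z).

H_0 ≅ Z,  H_1 ≅ Z ⊕ Z_2,  H_2 = 0.

We work with the vertex ordering v_0 < v_1 < v_2 < v_3 < v_4 < v_5 < v_6 < v_7 < v_8 < v_9. The simplices of K, each written with vertices in increasing order, are:

  0-simplices (10): [v_0], [v_1], [v_2], [v_3], [v_4], [v_5], [v_6], [v_7], [v_8], [v_9]
  1-simplices (30): (30 of them)
  2-simplices (20): (20 of them)

so the chain groups are C_0 ≅ Z^10, C_1 ≅ Z^30, C_2 ≅ Z^20.

Boundary ∂_1: C_1 → C_0 maps an edge to its endpoints' difference, ∂[p,q] = q − p. For instance
  ∂[v_3,v_8] = [v_8] − [v_3].
As a 10×30 matrix over Z this has rank 9, with invariant factors (1,1,1,1,1,1,1,1,1).

∂_2: C_2 → C_1 maps a triangle to the signed sum of its edges. For instance
  ∂[v_1,v_3,v_8] = [v_3,v_8] − [v_1,v_8] + [v_1,v_3],
  ∂[v_1,v_2,v_3] = [v_2,v_3] − [v_1,v_3] + [v_1,v_2].
The 30×20 boundary matrix has rank 20 and Smith normal form diag(1,1,1,1,1,1,1,1,1,1,1,1,1,1,1,1,1,1,1,2).

Computing H_k = (kernel of ∂_k) / (image of ∂_{k+1}):

  H_0: rank C_0 − rank ∂_1 = 10 − 9 = 1, and the invariant factors of ∂_1 are all 1, so H_0 = Z.
  H_1: rank ker ∂_1 − rank ∂_2 = (30 − 9) − 20 = 1, and ∂_2 has invariant factor 2 > 1, so H_1 = Z ⊕ Z_2.
  H_2: rank ker ∂_2 − rank ∂_3 = (20 − 20) − 0 = 0, and there is no ∂_3, so H_2 = 0.

As a check, the Euler characteristic is 10 − 30 + 20 = 0, which agrees with 1 − 1 + 0 = 0.
(K is a triangulation of the Klein bottle.)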